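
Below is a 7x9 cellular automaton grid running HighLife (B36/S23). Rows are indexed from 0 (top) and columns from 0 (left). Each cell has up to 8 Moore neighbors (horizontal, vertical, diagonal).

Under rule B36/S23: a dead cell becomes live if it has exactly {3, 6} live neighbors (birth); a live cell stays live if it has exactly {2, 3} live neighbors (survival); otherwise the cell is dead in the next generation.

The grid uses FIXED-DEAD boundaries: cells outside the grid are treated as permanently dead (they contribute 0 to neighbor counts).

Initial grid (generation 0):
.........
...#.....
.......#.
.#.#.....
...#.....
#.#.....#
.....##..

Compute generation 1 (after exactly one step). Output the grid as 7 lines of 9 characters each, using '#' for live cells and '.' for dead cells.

Simulating step by step:
Generation 0 (given above): 10 live cells
Generation 1: 4 live cells
(generation 1 grid is the final answer)

Answer: .........
.........
..#......
..#......
.#.#.....
.........
.........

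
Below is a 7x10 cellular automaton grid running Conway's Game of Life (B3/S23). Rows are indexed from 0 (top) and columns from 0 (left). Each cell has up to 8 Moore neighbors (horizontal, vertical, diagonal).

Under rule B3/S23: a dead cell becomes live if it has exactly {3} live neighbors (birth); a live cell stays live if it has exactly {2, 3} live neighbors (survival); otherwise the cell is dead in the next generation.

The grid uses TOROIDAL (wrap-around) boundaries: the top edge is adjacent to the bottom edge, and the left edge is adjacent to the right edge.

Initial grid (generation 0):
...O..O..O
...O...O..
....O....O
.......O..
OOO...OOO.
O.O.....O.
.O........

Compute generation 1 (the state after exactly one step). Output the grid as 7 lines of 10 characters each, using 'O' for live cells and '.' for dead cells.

Simulating step by step:
Generation 0 (given above): 18 live cells
Generation 1: 21 live cells
(generation 1 grid is the final answer)

Answer: ..O.......
...OO...O.
........O.
OO....OO.O
O.O...O.O.
O.O.....O.
OOO......O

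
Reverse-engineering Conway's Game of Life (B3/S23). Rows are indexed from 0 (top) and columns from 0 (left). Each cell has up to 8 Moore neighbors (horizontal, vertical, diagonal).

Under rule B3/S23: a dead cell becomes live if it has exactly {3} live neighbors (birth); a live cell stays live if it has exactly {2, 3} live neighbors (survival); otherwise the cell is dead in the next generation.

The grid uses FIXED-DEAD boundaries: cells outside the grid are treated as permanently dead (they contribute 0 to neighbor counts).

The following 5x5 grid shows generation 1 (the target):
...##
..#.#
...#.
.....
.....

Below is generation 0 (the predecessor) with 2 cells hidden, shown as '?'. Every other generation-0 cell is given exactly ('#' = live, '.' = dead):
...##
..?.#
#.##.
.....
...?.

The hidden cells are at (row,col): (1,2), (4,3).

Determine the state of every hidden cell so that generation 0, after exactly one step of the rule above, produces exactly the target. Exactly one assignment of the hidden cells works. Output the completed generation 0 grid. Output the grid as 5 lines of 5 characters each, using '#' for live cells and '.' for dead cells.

Hidden generation-0 cells (in order): (1,2), (4,3).
A hidden cell only influences target cells in its own 3x3 neighborhood. Try each of the 2^2 = 4 assignments, step the completed generation 0 forward once under B3/S23, and compare with the target:
  (1,2)=. (4,3)=. -> step reproduces the target at every cell -> ACCEPT
  (1,2)=. (4,3)=# -> step gives (3,2)='#' but target has '.' -> reject
  (1,2)=# (4,3)=. -> step gives (1,1)='#' but target has '.' -> reject
  (1,2)=# (4,3)=# -> step gives (1,1)='#' but target has '.' -> reject
Unique solution: (1,2)=dead, (4,3)=dead.
Check: live-neighbor counts of every cell in the completed generation 0:
00122
12353
02122
12221
00000
Applying B3/S23 to generation 0 with these counts gives:
...##
..#.#
...#.
.....
.....
which matches the target exactly.

Answer: ...##
....#
#.##.
.....
.....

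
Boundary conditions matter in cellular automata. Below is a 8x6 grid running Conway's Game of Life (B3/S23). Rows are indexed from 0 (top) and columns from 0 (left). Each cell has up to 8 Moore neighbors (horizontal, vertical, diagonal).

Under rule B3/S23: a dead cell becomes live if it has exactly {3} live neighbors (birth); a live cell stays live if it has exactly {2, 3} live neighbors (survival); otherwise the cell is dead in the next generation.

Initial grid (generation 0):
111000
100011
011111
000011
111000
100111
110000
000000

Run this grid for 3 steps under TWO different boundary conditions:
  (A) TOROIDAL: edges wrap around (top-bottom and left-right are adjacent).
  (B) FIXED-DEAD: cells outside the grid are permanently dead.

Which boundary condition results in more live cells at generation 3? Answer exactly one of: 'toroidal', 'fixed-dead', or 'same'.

Under TOROIDAL boundary, generation 3:
111000
010000
000000
000000
001101
100000
011000
001111
Population = 14

Under FIXED-DEAD boundary, generation 3:
110000
001000
100000
000100
111010
010001
000110
000000
Population = 13

Comparison: toroidal=14, fixed-dead=13 -> toroidal

Answer: toroidal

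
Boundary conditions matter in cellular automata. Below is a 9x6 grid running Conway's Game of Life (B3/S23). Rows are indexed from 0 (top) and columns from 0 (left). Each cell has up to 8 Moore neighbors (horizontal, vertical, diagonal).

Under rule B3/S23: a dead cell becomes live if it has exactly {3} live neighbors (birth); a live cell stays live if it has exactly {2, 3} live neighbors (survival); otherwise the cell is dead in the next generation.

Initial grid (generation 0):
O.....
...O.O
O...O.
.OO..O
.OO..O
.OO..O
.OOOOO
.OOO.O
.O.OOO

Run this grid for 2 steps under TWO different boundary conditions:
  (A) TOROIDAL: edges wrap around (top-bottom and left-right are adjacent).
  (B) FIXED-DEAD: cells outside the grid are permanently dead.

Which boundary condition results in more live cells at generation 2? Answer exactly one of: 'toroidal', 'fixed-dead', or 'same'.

Under TOROIDAL boundary, generation 2:
..OO..
......
......
......
O.O...
O....O
......
O...O.
OO.OO.
Population = 12

Under FIXED-DEAD boundary, generation 2:
......
..O.OO
.O....
O.....
O.O...
OO...O
OO....
OO..O.
......
Population = 15

Comparison: toroidal=12, fixed-dead=15 -> fixed-dead

Answer: fixed-dead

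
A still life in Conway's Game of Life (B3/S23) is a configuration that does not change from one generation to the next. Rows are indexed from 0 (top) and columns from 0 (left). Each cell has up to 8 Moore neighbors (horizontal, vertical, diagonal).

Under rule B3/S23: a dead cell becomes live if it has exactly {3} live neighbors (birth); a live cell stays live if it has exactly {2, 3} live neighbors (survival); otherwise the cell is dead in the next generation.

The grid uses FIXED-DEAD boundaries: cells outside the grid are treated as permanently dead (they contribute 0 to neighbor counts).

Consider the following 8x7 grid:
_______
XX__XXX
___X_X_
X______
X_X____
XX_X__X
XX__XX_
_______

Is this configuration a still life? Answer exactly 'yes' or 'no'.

Answer: no

Derivation:
Compute generation 1 and compare to generation 0 (given above):
Generation 1:
_____X_
____XXX
XX___XX
_X_____
X_X____
___XXX_
XXX_XX_
_______
Cell (0,5) differs: gen0=0 vs gen1=1 -> NOT a still life.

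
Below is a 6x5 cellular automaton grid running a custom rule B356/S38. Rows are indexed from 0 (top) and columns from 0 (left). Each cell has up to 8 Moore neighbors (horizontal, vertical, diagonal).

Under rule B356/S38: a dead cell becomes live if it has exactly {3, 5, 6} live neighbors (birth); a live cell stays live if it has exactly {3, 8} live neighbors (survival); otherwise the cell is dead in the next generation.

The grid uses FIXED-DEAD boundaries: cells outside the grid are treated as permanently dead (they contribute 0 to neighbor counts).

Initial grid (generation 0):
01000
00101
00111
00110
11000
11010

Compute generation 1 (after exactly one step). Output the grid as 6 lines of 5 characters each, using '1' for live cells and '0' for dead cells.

Answer: 00000
01110
01001
00001
10110
11100

Derivation:
Simulating step by step:
Generation 0 (given above): 13 live cells
Generation 1: 12 live cells
(generation 1 grid is the final answer)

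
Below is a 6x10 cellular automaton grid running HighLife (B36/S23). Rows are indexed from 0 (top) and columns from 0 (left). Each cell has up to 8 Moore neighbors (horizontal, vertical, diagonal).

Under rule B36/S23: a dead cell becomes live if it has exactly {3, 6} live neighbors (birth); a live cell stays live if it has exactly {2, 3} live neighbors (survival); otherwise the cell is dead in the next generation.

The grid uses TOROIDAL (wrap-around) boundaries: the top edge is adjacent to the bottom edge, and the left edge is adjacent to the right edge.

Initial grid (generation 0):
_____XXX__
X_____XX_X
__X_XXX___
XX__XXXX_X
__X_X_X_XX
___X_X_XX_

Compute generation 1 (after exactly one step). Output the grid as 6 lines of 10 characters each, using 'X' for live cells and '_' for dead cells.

Simulating step by step:
Generation 0 (given above): 27 live cells
Generation 1: 19 live cells
(generation 1 grid is the final answer)

Answer: ____XX___X
____XX__X_
___XX_____
XXX______X
_XX__X_X__
___X__X__X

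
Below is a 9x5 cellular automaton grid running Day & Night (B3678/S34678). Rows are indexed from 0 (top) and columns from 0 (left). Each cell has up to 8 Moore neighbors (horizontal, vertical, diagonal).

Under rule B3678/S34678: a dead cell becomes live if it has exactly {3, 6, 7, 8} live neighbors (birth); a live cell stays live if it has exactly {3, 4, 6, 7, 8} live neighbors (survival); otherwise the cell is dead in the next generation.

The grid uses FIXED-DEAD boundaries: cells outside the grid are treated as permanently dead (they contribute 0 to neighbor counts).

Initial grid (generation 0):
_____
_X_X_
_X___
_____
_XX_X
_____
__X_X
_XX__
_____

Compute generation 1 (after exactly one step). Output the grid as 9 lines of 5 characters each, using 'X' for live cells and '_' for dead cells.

Answer: _____
__X__
__X__
_XX__
_____
_XX__
_X_X_
___X_
_____

Derivation:
Simulating step by step:
Generation 0 (given above): 10 live cells
Generation 1: 9 live cells
(generation 1 grid is the final answer)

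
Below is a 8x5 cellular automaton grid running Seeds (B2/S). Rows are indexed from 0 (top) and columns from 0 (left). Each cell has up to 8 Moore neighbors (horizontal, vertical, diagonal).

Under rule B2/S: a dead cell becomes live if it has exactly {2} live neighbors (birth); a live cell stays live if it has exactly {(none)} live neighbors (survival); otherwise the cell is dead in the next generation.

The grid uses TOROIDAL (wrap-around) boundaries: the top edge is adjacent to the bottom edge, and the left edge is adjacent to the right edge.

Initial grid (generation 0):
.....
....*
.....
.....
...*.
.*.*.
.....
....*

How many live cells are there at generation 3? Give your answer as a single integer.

Simulating step by step:
Generation 0 (given above): 5 live cells
Generation 1: 9 live cells
*..**
.....
.....
.....
....*
....*
*.***
.....
Generation 2: 7 live cells
.....
*..*.
.....
.....
*..*.
.**..
.*...
.....
Generation 3: 8 live cells
....*
....*
....*
....*
....*
...**
*....
.....
Population at generation 3: 8

Answer: 8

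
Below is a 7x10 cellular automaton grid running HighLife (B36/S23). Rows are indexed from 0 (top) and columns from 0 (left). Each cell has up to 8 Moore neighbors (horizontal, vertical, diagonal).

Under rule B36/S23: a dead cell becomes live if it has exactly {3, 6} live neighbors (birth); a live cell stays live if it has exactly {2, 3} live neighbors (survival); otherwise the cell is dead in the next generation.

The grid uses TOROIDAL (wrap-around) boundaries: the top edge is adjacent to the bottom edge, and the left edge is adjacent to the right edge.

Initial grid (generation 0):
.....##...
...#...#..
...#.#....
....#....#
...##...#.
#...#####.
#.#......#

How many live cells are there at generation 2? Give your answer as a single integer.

Answer: 16

Derivation:
Simulating step by step:
Generation 0 (given above): 20 live cells
Generation 1: 19 live cells
......#...
.....#....
...#......
.....#....
...#..#.#.
##..#####.
##..#...##
Generation 2: 16 live cells
#....#...#
..........
....#.....
....#.....
........##
.####.#..#
.#..#...#.
Population at generation 2: 16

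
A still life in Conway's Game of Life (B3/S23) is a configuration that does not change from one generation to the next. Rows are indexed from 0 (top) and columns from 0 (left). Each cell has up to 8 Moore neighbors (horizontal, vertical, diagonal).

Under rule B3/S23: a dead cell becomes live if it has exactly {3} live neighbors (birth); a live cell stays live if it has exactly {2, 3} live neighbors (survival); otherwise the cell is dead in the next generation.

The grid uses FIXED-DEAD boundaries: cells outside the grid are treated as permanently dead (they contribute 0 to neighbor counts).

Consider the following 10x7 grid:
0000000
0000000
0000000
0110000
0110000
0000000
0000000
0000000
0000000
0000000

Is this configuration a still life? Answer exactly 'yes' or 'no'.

Compute generation 1 and compare to generation 0 (given above):
Generation 1:
0000000
0000000
0000000
0110000
0110000
0000000
0000000
0000000
0000000
0000000
The grids are IDENTICAL -> still life.

Answer: yes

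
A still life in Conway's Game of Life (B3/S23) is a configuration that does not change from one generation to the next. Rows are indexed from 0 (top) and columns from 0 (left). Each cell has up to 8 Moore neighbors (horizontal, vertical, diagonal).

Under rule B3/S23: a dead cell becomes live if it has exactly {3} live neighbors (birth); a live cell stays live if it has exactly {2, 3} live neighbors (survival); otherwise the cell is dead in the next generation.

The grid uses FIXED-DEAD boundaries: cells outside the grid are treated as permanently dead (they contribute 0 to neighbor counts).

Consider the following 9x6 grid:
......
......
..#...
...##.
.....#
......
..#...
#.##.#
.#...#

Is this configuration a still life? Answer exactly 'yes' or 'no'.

Answer: no

Derivation:
Compute generation 1 and compare to generation 0 (given above):
Generation 1:
......
......
...#..
...##.
....#.
......
.###..
..###.
.##.#.
Cell (2,2) differs: gen0=1 vs gen1=0 -> NOT a still life.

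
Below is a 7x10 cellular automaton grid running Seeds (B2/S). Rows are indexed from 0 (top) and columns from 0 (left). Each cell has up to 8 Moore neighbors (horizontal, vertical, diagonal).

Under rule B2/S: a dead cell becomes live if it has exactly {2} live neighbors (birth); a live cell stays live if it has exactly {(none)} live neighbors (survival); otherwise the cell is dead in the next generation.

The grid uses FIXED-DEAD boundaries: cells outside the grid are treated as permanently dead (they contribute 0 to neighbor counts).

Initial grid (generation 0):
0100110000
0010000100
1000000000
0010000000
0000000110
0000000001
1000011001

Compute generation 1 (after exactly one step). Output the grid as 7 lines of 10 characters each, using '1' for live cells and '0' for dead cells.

Simulating step by step:
Generation 0 (given above): 14 live cells
Generation 1: 16 live cells
(generation 1 grid is the final answer)

Answer: 0011001000
1001111000
0011000000
0100000110
0000000001
0000010000
0000000010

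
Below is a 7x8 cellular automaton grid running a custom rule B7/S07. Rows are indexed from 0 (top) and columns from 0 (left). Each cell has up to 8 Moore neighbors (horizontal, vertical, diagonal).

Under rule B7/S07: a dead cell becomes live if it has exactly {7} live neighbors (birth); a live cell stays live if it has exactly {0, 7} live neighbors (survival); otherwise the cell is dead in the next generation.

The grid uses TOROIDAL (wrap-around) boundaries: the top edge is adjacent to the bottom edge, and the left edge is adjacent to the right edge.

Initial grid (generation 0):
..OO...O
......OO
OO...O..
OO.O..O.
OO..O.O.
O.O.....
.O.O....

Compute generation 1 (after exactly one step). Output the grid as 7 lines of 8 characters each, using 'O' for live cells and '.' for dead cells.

Answer: ........
........
........
........
........
........
........

Derivation:
Simulating step by step:
Generation 0 (given above): 20 live cells
Generation 1: 0 live cells
(generation 1 grid is the final answer)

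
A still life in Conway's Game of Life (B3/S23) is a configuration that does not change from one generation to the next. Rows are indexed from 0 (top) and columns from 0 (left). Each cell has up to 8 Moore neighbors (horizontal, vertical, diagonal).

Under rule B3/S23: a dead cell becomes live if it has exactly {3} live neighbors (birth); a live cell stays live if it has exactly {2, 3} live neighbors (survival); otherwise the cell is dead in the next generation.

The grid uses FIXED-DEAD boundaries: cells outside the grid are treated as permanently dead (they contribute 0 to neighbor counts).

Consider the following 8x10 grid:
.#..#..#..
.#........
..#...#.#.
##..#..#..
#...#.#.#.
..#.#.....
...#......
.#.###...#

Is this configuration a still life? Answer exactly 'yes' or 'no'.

Compute generation 1 and compare to generation 0 (given above):
Generation 1:
..........
.##....#..
#.#....#..
##.#..#.#.
#...#..#..
....##....
.....#....
..###.....
Cell (0,1) differs: gen0=1 vs gen1=0 -> NOT a still life.

Answer: no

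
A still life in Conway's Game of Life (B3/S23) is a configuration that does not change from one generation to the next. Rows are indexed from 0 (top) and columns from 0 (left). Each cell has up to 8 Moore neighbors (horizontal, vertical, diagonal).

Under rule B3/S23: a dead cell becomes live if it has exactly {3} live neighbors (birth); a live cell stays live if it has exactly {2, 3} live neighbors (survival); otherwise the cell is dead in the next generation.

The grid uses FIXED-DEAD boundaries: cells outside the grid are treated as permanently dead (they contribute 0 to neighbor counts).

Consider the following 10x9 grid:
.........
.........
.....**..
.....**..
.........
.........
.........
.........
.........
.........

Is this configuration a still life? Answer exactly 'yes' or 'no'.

Answer: yes

Derivation:
Compute generation 1 and compare to generation 0 (given above):
Generation 1:
.........
.........
.....**..
.....**..
.........
.........
.........
.........
.........
.........
The grids are IDENTICAL -> still life.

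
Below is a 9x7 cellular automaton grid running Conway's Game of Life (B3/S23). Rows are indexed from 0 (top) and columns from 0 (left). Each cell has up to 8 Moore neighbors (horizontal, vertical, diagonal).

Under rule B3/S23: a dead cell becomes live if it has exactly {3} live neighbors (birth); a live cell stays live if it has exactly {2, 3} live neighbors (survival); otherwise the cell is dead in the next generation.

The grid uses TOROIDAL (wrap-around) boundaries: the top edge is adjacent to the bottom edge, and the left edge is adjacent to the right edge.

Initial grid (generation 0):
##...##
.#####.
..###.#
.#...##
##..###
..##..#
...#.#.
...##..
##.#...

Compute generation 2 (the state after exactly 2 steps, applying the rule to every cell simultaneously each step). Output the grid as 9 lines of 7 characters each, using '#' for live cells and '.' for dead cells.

Simulating step by step:
Generation 0 (given above): 31 live cells
Generation 1: 14 live cells
.....#.
.......
......#
.#.....
.#.##..
.###...
.....#.
...#...
.#.#.#.
Generation 2: 13 live cells
(generation 2 grid is the final answer)

Answer: ....#..
.......
.......
#.#....
##.##..
.#.#...
...##..
..#....
..#....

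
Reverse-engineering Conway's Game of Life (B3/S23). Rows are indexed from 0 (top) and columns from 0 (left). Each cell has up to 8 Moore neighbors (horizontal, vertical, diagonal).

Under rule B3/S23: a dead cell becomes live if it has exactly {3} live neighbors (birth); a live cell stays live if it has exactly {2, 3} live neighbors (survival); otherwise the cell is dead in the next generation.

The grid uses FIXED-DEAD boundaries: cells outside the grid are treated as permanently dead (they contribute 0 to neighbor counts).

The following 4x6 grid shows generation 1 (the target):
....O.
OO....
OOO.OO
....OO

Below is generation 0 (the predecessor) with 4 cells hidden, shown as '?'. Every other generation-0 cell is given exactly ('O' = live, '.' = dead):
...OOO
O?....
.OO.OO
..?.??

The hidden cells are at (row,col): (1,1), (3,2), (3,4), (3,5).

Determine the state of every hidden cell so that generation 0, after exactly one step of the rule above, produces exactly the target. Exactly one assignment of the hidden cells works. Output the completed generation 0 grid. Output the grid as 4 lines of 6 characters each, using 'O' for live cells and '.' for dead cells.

Hidden generation-0 cells (in order): (1,1), (3,2), (3,4), (3,5).
A hidden cell only influences target cells in its own 3x3 neighborhood. Try each of the 2^4 = 16 assignments, step the completed generation 0 forward once under B3/S23, and compare with the target:
  (1,1)=. (3,2)=. (3,4)=. (3,5)=. -> step gives (1,0)='.' but target has 'O' -> reject
  (1,1)=. (3,2)=. (3,4)=. (3,5)=O -> step gives (1,0)='.' but target has 'O' -> reject
  (1,1)=. (3,2)=. (3,4)=O (3,5)=. -> step gives (1,0)='.' but target has 'O' -> reject
  (1,1)=. (3,2)=. (3,4)=O (3,5)=O -> step gives (1,0)='.' but target has 'O' -> reject
  (1,1)=. (3,2)=O (3,4)=. (3,5)=. -> step gives (1,0)='.' but target has 'O' -> reject
  (1,1)=. (3,2)=O (3,4)=. (3,5)=O -> step gives (1,0)='.' but target has 'O' -> reject
  (1,1)=. (3,2)=O (3,4)=O (3,5)=. -> step gives (1,0)='.' but target has 'O' -> reject
  (1,1)=. (3,2)=O (3,4)=O (3,5)=O -> step gives (1,0)='.' but target has 'O' -> reject
  (1,1)=O (3,2)=. (3,4)=. (3,5)=. -> step gives (2,4)='.' but target has 'O' -> reject
  (1,1)=O (3,2)=. (3,4)=. (3,5)=O -> step reproduces the target at every cell -> ACCEPT
  (1,1)=O (3,2)=. (3,4)=O (3,5)=. -> step gives (2,3)='O' but target has '.' -> reject
  (1,1)=O (3,2)=. (3,4)=O (3,5)=O -> step gives (2,3)='O' but target has '.' -> reject
  (1,1)=O (3,2)=O (3,4)=. (3,5)=. -> step gives (2,1)='.' but target has 'O' -> reject
  (1,1)=O (3,2)=O (3,4)=. (3,5)=O -> step gives (2,1)='.' but target has 'O' -> reject
  (1,1)=O (3,2)=O (3,4)=O (3,5)=. -> step gives (2,1)='.' but target has 'O' -> reject
  (1,1)=O (3,2)=O (3,4)=O (3,5)=O -> step gives (2,1)='.' but target has 'O' -> reject
Unique solution: (1,1)=live, (3,2)=dead, (3,4)=dead, (3,5)=live.
Check: live-neighbor counts of every cell in the completed generation 0:
222121
234454
332222
122232
Applying B3/S23 to generation 0 with these counts gives:
....O.
OO....
OOO.OO
....OO
which matches the target exactly.

Answer: ...OOO
OO....
.OO.OO
.....O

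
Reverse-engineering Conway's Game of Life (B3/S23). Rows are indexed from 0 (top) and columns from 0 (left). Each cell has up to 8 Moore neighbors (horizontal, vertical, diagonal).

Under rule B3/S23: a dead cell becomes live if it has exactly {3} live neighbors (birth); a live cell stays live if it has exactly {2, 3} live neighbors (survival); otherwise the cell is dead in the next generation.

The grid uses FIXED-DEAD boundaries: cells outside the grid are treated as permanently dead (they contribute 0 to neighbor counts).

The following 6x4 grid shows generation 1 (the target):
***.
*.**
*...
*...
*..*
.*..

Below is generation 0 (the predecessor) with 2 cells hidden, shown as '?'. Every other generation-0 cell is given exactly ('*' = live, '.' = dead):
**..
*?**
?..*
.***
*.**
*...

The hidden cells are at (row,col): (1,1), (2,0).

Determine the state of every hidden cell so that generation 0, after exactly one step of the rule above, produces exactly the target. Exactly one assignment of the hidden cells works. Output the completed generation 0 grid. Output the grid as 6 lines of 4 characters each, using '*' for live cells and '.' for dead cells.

Answer: **..
*.**
*..*
.***
*.**
*...

Derivation:
Hidden generation-0 cells (in order): (1,1), (2,0).
A hidden cell only influences target cells in its own 3x3 neighborhood. Try each of the 2^2 = 4 assignments, step the completed generation 0 forward once under B3/S23, and compare with the target:
  (1,1)=. (2,0)=. -> step gives (2,0)='.' but target has '*' -> reject
  (1,1)=. (2,0)=* -> step reproduces the target at every cell -> ACCEPT
  (1,1)=* (2,0)=. -> step gives (0,1)='.' but target has '*' -> reject
  (1,1)=* (2,0)=* -> step gives (0,1)='.' but target has '*' -> reject
Unique solution: (1,1)=dead, (2,0)=live.
Check: live-neighbor counts of every cell in the completed generation 0:
2332
3532
2564
3454
2543
1322
Applying B3/S23 to generation 0 with these counts gives:
***.
*.**
*...
*...
*..*
.*..
which matches the target exactly.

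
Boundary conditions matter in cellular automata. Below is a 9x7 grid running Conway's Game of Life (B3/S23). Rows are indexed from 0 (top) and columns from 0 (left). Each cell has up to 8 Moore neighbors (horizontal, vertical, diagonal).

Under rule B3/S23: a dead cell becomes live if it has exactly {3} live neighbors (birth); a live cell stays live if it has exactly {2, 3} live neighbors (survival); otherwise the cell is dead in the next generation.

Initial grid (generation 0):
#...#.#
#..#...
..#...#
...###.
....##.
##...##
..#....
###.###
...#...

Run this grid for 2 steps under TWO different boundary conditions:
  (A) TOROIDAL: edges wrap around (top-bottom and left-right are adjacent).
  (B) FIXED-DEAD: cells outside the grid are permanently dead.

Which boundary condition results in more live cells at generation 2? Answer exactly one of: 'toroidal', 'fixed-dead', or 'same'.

Under TOROIDAL boundary, generation 2:
#....##
.#.#...
.###.#.
#.#####
.###...
##...##
.......
#....##
.......
Population = 25

Under FIXED-DEAD boundary, generation 2:
.......
..#.#..
..##.##
..###..
..##..#
.....#.
......#
.......
.#...#.
Population = 16

Comparison: toroidal=25, fixed-dead=16 -> toroidal

Answer: toroidal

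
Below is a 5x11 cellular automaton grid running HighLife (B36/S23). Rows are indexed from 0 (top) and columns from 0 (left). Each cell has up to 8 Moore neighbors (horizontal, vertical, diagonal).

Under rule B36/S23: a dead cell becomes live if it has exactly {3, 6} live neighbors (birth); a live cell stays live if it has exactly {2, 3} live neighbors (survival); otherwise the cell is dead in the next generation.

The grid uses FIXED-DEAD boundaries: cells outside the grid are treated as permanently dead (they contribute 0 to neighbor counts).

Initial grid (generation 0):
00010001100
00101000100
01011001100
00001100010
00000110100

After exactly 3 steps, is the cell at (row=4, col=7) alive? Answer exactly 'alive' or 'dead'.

Answer: dead

Derivation:
Simulating step by step:
Generation 0 (given above): 17 live cells
Generation 1: 15 live cells
00010001100
00101000010
00100001110
00010000010
00001110000
Generation 2: 16 live cells
00010000100
00100000110
00100000011
00011111010
00001100000
Generation 3: 18 live cells
00000000110
00110000101
00101111001
00010010111
00010000000

Cell (4,7) at generation 3: 0 -> dead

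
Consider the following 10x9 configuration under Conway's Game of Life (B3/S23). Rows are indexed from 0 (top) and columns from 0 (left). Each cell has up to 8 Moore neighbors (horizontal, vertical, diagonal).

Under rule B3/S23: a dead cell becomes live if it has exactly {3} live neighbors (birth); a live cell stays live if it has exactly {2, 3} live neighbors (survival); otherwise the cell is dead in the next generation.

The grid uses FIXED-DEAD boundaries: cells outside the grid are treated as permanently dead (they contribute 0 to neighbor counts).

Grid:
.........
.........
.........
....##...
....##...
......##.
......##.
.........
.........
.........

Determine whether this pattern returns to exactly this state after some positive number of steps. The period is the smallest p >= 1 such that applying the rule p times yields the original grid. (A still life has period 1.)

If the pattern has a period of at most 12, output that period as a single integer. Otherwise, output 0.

Answer: 2

Derivation:
Simulating and comparing each generation to the original:
Gen 0 (original, given above): 8 live cells
Gen 1: 6 live cells, differs from original
Gen 2: 8 live cells, MATCHES original -> period = 2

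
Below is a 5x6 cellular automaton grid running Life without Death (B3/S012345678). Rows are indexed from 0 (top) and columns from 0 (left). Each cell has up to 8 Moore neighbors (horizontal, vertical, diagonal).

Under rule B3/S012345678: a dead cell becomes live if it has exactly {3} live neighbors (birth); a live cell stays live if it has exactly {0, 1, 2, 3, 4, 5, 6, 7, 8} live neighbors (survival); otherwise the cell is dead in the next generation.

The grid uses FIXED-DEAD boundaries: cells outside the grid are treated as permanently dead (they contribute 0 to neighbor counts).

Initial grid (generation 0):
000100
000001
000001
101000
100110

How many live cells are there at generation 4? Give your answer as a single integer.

Simulating step by step:
Generation 0 (given above): 8 live cells
Generation 1: 13 live cells
000100
000011
000001
111110
110110
Generation 2: 17 live cells
000110
000011
011001
111111
110110
Generation 3: 21 live cells
000111
001011
111001
111111
110111
Generation 4: 21 live cells
000111
001011
111001
111111
110111
Population at generation 4: 21

Answer: 21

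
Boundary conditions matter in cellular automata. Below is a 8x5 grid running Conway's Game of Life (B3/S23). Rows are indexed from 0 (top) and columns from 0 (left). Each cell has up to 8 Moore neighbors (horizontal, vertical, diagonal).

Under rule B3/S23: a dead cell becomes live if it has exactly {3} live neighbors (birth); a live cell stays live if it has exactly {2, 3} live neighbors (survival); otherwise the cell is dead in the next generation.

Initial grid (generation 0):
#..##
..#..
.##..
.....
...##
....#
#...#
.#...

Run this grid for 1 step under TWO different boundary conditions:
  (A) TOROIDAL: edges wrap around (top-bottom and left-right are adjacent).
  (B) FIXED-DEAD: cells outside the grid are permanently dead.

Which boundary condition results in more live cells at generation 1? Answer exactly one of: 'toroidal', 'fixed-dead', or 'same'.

Answer: toroidal

Derivation:
Under TOROIDAL boundary, generation 1:
#####
#.#.#
.##..
..##.
...##
.....
#...#
.#.#.
Population = 18

Under FIXED-DEAD boundary, generation 1:
...#.
..#..
.##..
..##.
...##
....#
.....
.....
Population = 9

Comparison: toroidal=18, fixed-dead=9 -> toroidal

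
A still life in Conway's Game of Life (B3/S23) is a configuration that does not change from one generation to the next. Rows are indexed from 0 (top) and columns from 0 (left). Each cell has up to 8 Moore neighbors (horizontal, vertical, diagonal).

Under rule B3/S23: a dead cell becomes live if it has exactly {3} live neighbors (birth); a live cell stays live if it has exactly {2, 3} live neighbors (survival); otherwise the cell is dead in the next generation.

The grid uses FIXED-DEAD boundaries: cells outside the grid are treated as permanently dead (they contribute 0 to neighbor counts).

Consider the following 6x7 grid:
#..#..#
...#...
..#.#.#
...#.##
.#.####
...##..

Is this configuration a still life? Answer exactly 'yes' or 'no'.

Answer: no

Derivation:
Compute generation 1 and compare to generation 0 (given above):
Generation 1:
.......
..####.
..#.#.#
.......
......#
..##...
Cell (0,0) differs: gen0=1 vs gen1=0 -> NOT a still life.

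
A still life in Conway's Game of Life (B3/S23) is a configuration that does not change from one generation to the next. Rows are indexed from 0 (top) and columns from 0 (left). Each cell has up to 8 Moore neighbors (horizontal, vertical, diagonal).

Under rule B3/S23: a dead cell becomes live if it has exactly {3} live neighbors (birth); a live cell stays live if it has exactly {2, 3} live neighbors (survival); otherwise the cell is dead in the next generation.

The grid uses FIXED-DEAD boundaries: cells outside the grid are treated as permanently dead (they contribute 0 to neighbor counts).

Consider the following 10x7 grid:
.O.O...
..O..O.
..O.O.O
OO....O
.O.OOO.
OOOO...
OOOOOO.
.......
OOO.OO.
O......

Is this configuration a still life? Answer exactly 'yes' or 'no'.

Answer: no

Derivation:
Compute generation 1 and compare to generation 0 (given above):
Generation 1:
..O....
.OO.OO.
..OO..O
OO....O
...OOO.
.......
O...O..
.......
OO.....
O......
Cell (0,1) differs: gen0=1 vs gen1=0 -> NOT a still life.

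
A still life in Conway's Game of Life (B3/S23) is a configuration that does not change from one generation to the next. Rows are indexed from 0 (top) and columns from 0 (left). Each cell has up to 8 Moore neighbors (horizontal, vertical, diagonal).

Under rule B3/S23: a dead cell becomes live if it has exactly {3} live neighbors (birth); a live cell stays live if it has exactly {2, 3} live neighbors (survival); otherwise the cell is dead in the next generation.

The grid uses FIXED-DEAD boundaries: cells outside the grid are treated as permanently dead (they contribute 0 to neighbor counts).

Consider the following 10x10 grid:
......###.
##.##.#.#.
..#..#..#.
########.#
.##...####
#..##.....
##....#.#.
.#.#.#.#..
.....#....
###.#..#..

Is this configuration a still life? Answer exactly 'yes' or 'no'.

Answer: no

Derivation:
Compute generation 1 and compare to generation 0 (given above):
Generation 1:
.....##.#.
.####.#.##
........##
#...#....#
.........#
#..#.##..#
##.#.###..
###.##.#..
#..#.#....
.#........
Cell (0,5) differs: gen0=0 vs gen1=1 -> NOT a still life.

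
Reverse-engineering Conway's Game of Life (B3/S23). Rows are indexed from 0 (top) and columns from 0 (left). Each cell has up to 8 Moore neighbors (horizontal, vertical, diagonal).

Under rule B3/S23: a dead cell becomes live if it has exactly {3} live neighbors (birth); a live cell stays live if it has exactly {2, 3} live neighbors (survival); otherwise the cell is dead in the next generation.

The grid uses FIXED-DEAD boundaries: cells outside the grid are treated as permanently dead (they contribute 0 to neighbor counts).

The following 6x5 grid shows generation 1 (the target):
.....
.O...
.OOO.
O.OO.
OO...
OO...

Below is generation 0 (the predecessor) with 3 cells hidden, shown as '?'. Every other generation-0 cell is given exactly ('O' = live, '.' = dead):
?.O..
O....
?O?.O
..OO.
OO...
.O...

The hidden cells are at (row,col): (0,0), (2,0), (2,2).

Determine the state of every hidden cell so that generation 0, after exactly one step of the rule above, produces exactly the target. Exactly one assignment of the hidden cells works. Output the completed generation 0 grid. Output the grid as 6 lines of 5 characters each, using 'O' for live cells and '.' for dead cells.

Answer: ..O..
O....
.O..O
..OO.
OO...
.O...

Derivation:
Hidden generation-0 cells (in order): (0,0), (2,0), (2,2).
A hidden cell only influences target cells in its own 3x3 neighborhood. Try each of the 2^3 = 8 assignments, step the completed generation 0 forward once under B3/S23, and compare with the target:
  (0,0)=. (2,0)=. (2,2)=. -> step reproduces the target at every cell -> ACCEPT
  (0,0)=. (2,0)=. (2,2)=O -> step gives (1,1)='.' but target has 'O' -> reject
  (0,0)=. (2,0)=O (2,2)=. -> step gives (1,0)='O' but target has '.' -> reject
  (0,0)=. (2,0)=O (2,2)=O -> step gives (1,0)='O' but target has '.' -> reject
  (0,0)=O (2,0)=. (2,2)=. -> step gives (0,1)='O' but target has '.' -> reject
  (0,0)=O (2,0)=. (2,2)=O -> step gives (0,1)='O' but target has '.' -> reject
  (0,0)=O (2,0)=O (2,2)=. -> step gives (0,1)='O' but target has '.' -> reject
  (0,0)=O (2,0)=O (2,2)=O -> step gives (0,1)='O' but target has '.' -> reject
Unique solution: (0,0)=dead, (2,0)=dead, (2,2)=dead.
Check: live-neighbor counts of every cell in the completed generation 0:
12010
13221
22331
34322
23421
32200
Applying B3/S23 to generation 0 with these counts gives:
.....
.O...
.OOO.
O.OO.
OO...
OO...
which matches the target exactly.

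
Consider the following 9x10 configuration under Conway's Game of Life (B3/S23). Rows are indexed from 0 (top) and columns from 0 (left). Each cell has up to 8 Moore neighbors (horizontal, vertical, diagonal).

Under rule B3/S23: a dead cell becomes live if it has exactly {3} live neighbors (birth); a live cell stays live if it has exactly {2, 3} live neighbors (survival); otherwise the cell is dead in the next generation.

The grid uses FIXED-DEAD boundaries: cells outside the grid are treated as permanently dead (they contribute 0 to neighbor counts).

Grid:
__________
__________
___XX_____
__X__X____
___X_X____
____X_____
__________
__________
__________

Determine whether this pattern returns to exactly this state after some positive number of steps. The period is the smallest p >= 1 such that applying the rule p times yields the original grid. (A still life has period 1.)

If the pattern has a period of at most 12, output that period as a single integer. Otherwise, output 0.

Simulating and comparing each generation to the original:
Gen 0 (original, given above): 7 live cells
Gen 1: 7 live cells, MATCHES original -> period = 1

Answer: 1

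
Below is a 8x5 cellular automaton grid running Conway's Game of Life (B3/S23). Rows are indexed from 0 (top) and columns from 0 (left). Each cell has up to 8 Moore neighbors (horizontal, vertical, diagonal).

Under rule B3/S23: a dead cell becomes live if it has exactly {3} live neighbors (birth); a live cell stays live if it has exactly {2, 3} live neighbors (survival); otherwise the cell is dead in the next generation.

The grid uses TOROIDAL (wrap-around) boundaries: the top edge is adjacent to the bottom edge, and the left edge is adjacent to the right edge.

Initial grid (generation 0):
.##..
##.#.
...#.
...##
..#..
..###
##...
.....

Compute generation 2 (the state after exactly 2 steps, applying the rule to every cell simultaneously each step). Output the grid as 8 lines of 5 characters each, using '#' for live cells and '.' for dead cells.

Answer: .....
...#.
.....
.##.#
#....
.....
.....
.....

Derivation:
Simulating step by step:
Generation 0 (given above): 14 live cells
Generation 1: 24 live cells
###..
##.##
#..#.
..###
..#..
#.###
#####
#.#..
Generation 2: 5 live cells
(generation 2 grid is the final answer)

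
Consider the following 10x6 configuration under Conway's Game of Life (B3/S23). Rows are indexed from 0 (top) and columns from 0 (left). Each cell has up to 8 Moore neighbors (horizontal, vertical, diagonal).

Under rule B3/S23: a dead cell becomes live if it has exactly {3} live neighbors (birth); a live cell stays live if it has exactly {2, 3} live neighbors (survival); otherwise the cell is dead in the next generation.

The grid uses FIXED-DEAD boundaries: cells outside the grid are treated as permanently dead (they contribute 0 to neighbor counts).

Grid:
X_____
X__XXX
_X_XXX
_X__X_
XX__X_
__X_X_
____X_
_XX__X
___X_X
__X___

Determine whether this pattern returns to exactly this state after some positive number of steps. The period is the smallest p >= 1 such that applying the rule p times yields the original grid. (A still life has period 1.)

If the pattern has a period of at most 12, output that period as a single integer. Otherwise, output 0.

Answer: 0

Derivation:
Simulating and comparing each generation to the original:
Gen 0 (original, given above): 23 live cells
Gen 1: 27 live cells, differs from original
Gen 2: 17 live cells, differs from original
Gen 3: 14 live cells, differs from original
Gen 4: 9 live cells, differs from original
Gen 5: 8 live cells, differs from original
Gen 6: 8 live cells, differs from original
Gen 7: 8 live cells, differs from original
Gen 8: 5 live cells, differs from original
Gen 9: 3 live cells, differs from original
Gen 10: 2 live cells, differs from original
Gen 11: 0 live cells, differs from original
Gen 12: 0 live cells, differs from original
No period found within 12 steps.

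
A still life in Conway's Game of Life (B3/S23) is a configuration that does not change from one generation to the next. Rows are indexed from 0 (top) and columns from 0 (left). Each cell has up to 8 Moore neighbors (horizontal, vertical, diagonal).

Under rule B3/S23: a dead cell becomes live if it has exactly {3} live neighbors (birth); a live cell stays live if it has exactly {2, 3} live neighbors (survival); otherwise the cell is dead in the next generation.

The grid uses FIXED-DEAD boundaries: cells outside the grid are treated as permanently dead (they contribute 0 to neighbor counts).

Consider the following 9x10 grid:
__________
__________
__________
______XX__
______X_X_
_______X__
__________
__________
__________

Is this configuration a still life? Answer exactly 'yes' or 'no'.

Answer: yes

Derivation:
Compute generation 1 and compare to generation 0 (given above):
Generation 1:
__________
__________
__________
______XX__
______X_X_
_______X__
__________
__________
__________
The grids are IDENTICAL -> still life.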